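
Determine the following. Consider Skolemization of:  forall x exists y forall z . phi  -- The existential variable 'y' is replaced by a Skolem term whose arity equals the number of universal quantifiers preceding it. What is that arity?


Quantifier prefix: forall x exists y forall z
'y' is existentially quantified at position 2.
Universal variables preceding it: x
Skolem function arity = 1

1


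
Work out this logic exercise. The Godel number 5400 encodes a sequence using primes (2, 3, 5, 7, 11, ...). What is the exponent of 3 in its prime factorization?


Factorize 5400 by dividing by 3 repeatedly.
Division steps: 3 divides 5400 exactly 3 time(s).
Exponent of 3 = 3

3


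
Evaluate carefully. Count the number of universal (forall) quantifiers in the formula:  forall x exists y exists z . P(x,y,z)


Quantifier prefix: forall x exists y exists z
Mark each quantifier type:
  U E E
Universal count = 1, Existential count = 2
Asked for universal (forall) quantifiers: 1

1


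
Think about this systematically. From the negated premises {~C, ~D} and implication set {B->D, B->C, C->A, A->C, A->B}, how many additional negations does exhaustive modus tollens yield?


Initial negated facts: {~C, ~D}
Apply modus tollens to closure:
  ~D and B->D  =>  ~B
  ~C and A->C  =>  ~A
Final negated: {~A, ~B, ~C, ~D}
New negations: {~A, ~B}
Count = 2

2


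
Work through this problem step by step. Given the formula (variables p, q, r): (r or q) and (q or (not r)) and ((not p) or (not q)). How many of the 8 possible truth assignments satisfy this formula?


Evaluate all 8 assignments for p, q, r:
p=0, q=0, r=0: 0
p=0, q=0, r=1: 0
p=0, q=1, r=0: 1
p=0, q=1, r=1: 1
p=1, q=0, r=0: 0
p=1, q=0, r=1: 0
p=1, q=1, r=0: 0
p=1, q=1, r=1: 0
Satisfying count = 2

2


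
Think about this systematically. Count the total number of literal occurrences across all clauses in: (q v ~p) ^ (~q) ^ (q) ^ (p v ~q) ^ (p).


Counting literals in each clause:
Clause 1: 2 literal(s)
Clause 2: 1 literal(s)
Clause 3: 1 literal(s)
Clause 4: 2 literal(s)
Clause 5: 1 literal(s)
Total = 7

7


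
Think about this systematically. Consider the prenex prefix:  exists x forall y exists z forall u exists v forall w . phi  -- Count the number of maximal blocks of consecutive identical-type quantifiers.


Quantifier-type sequence: E A E A E A  (A=forall, E=exists)
Group into maximal same-type runs:
  Ex1 | Ax1 | Ex1 | Ax1 | Ex1 | Ax1
Number of blocks = 6

6


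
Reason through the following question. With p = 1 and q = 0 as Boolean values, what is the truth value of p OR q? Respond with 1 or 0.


p = 1, q = 0
Operation: p OR q
Evaluate: 1 OR 0 = 1

1


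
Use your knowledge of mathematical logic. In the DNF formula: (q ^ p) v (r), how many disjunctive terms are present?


A DNF formula is a disjunction of terms (conjunctions).
Terms are separated by v.
Counting the disjuncts: 2 terms.

2


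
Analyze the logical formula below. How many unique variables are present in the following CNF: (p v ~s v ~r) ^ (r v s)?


Identify each variable that appears in the formula.
Variables found: p, r, s
Count = 3

3


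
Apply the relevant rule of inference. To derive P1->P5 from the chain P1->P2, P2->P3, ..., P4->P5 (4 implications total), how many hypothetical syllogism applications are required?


With 4 implications in a chain connecting 5 propositions:
P1->P2, P2->P3, ..., P4->P5
Steps needed = (number of implications) - 1 = 4 - 1 = 3

3


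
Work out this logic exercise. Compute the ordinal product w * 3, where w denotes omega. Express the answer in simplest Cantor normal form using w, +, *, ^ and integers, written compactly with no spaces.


Compute w * 3.
Ordinal * is associative and left-distributive over +, but NOT commutative; for finite n>1, n*w = w but w*n stays w*n.
w * 3 means 3 copies of w concatenated: w*3.
Result = w*3

w*3


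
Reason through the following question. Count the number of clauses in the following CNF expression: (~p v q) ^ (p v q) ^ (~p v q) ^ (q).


A CNF formula is a conjunction of clauses.
Clauses are separated by ^.
Counting the conjuncts: 4 clauses.

4


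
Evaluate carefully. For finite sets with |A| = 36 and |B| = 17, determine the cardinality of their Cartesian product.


The Cartesian product A x B contains all ordered pairs (a, b).
|A x B| = |A| * |B| = 36 * 17 = 612

612


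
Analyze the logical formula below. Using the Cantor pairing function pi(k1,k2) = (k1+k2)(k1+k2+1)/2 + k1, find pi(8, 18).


k1 + k2 = 26
(k1+k2)(k1+k2+1)/2 = 26 * 27 / 2 = 351
pi = 351 + 8 = 359

359


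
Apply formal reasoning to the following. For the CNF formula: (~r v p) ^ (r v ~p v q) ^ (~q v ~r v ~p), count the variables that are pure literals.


Check each variable for pure literal status:
p: mixed (not pure)
q: mixed (not pure)
r: mixed (not pure)
Pure literal count = 0

0


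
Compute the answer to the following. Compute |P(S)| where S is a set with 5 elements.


The power set of a set with n elements has 2^n elements.
|P(S)| = 2^5 = 32

32


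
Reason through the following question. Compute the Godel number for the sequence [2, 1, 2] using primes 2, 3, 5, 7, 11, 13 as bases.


Encode each element as an exponent of the corresponding prime:
  2^2 = 4
  3^1 = 3
  5^2 = 25
Product = 4 * 3 * 25 = 300

300


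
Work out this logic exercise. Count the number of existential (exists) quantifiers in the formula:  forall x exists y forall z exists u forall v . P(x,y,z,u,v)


Quantifier prefix: forall x exists y forall z exists u forall v
Mark each quantifier type:
  U E U E U
Universal count = 3, Existential count = 2
Asked for existential (exists) quantifiers: 2

2


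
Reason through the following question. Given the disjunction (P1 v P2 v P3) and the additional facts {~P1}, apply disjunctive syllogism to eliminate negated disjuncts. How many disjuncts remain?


Original disjuncts (3): P1, P2, P3
Negated (eliminate): ~P1
Remaining disjuncts: P2, P3
Count = 3 - 1 = 2

2


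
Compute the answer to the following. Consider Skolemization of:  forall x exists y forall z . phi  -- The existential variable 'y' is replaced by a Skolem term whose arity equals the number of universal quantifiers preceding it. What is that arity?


Quantifier prefix: forall x exists y forall z
'y' is existentially quantified at position 2.
Universal variables preceding it: x
Skolem function arity = 1

1


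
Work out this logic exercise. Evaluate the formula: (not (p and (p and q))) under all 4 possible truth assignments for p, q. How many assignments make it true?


Check all 4 assignments:
p=0, q=0: 1
p=0, q=1: 1
p=1, q=0: 1
p=1, q=1: 0
Count of True = 3

3


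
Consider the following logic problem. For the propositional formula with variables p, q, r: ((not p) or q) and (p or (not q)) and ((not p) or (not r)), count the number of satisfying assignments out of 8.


Evaluate all 8 assignments for p, q, r:
p=0, q=0, r=0: 1
p=0, q=0, r=1: 1
p=0, q=1, r=0: 0
p=0, q=1, r=1: 0
p=1, q=0, r=0: 0
p=1, q=0, r=1: 0
p=1, q=1, r=0: 1
p=1, q=1, r=1: 0
Satisfying count = 3

3


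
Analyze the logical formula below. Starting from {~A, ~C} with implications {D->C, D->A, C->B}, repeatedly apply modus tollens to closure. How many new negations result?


Initial negated facts: {~A, ~C}
Apply modus tollens to closure:
  ~C and D->C  =>  ~D
Final negated: {~A, ~C, ~D}
New negations: {~D}
Count = 1

1


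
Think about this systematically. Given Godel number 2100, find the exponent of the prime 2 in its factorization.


Factorize 2100 by dividing by 2 repeatedly.
Division steps: 2 divides 2100 exactly 2 time(s).
Exponent of 2 = 2

2


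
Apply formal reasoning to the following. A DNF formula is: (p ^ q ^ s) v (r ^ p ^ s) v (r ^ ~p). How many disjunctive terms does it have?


A DNF formula is a disjunction of terms (conjunctions).
Terms are separated by v.
Counting the disjuncts: 3 terms.

3


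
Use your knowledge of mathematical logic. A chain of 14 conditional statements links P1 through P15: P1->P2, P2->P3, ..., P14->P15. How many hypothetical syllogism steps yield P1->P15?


With 14 implications in a chain connecting 15 propositions:
P1->P2, P2->P3, ..., P14->P15
Steps needed = (number of implications) - 1 = 14 - 1 = 13

13


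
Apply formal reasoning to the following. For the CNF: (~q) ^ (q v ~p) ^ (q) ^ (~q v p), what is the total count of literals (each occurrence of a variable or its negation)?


Counting literals in each clause:
Clause 1: 1 literal(s)
Clause 2: 2 literal(s)
Clause 3: 1 literal(s)
Clause 4: 2 literal(s)
Total = 6

6


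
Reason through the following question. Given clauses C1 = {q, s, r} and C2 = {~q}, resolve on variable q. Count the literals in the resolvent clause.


Remove q from C1 and ~q from C2.
C1 remainder: {s, r}
C2 remainder: {}
Union (resolvent): {r, s}
Resolvent has 2 literal(s).

2


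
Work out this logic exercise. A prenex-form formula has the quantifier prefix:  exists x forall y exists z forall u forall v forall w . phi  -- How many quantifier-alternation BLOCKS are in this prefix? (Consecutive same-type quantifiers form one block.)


Quantifier-type sequence: E A E A A A  (A=forall, E=exists)
Group into maximal same-type runs:
  Ex1 | Ax1 | Ex1 | Ax3
Number of blocks = 4

4


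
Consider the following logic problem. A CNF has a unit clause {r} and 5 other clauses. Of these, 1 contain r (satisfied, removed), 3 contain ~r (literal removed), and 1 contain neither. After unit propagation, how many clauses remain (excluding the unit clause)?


Satisfied (removed): 1
Shortened (remain): 3
Unchanged (remain): 1
Remaining = 3 + 1 = 4

4


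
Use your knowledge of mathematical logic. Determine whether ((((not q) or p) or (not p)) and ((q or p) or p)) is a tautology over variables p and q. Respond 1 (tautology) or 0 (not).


Check all 4 assignments:
p=0, q=0: 0
p=0, q=1: 1
p=1, q=0: 1
p=1, q=1: 1
Satisfying count = 3/4.
Tautology iff count = 4: no.

0


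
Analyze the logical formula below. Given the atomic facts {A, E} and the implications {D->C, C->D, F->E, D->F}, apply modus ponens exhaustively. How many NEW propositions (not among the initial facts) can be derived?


Initial facts: {A, E}
Apply modus ponens to closure:
  (no implication fires)
Final known: {A, E}
New propositions: {(none)}
Count = 0

0


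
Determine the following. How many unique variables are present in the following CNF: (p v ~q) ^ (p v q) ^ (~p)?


Identify each variable that appears in the formula.
Variables found: p, q
Count = 2

2


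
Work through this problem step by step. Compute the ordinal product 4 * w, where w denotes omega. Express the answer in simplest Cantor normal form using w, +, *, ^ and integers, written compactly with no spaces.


Compute 4 * w.
Ordinal * is associative and left-distributive over +, but NOT commutative; for finite n>1, n*w = w but w*n stays w*n.
For finite n>0, n * w = sup{n*k : k<w} = w. So 4 * w = w.
Result = w

w


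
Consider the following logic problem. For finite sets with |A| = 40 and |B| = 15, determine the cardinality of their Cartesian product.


The Cartesian product A x B contains all ordered pairs (a, b).
|A x B| = |A| * |B| = 40 * 15 = 600

600


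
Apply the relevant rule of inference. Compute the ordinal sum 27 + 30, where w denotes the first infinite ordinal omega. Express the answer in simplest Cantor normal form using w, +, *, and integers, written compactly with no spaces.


Compute 27 + 30.
Ordinal + is associative but NOT commutative; for finite n>0, n + w = w but w + n stays w+n.
Both operands finite; ordinal + agrees with natural +: 27 + 30 = 57.
Result = 57

57


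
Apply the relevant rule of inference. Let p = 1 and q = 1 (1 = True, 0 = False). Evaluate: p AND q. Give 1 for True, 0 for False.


p = 1, q = 1
Operation: p AND q
Evaluate: 1 AND 1 = 1

1


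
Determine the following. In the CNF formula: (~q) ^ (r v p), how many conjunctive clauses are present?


A CNF formula is a conjunction of clauses.
Clauses are separated by ^.
Counting the conjuncts: 2 clauses.

2


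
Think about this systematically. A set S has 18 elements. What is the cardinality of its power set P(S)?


The power set of a set with n elements has 2^n elements.
|P(S)| = 2^18 = 262144

262144


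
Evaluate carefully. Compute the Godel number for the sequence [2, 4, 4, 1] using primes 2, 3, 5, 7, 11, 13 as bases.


Encode each element as an exponent of the corresponding prime:
  2^2 = 4
  3^4 = 81
  5^4 = 625
  7^1 = 7
Product = 4 * 81 * 625 * 7 = 1417500

1417500


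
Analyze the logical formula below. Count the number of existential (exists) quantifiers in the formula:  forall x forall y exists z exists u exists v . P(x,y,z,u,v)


Quantifier prefix: forall x forall y exists z exists u exists v
Mark each quantifier type:
  U U E E E
Universal count = 2, Existential count = 3
Asked for existential (exists) quantifiers: 3

3


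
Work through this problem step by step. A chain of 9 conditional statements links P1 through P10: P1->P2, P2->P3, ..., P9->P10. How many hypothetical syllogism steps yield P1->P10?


With 9 implications in a chain connecting 10 propositions:
P1->P2, P2->P3, ..., P9->P10
Steps needed = (number of implications) - 1 = 9 - 1 = 8

8


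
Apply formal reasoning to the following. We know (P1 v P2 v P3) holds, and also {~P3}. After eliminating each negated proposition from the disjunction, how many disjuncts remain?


Original disjuncts (3): P1, P2, P3
Negated (eliminate): ~P3
Remaining disjuncts: P1, P2
Count = 3 - 1 = 2

2


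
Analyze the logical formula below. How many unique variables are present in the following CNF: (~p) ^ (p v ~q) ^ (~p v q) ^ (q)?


Identify each variable that appears in the formula.
Variables found: p, q
Count = 2

2


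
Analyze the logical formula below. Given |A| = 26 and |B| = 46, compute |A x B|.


The Cartesian product A x B contains all ordered pairs (a, b).
|A x B| = |A| * |B| = 26 * 46 = 1196

1196


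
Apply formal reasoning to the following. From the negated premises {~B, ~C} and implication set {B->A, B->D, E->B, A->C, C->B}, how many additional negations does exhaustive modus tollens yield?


Initial negated facts: {~B, ~C}
Apply modus tollens to closure:
  ~B and E->B  =>  ~E
  ~C and A->C  =>  ~A
Final negated: {~A, ~B, ~C, ~E}
New negations: {~A, ~E}
Count = 2

2


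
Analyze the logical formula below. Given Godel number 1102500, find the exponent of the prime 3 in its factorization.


Factorize 1102500 by dividing by 3 repeatedly.
Division steps: 3 divides 1102500 exactly 2 time(s).
Exponent of 3 = 2

2


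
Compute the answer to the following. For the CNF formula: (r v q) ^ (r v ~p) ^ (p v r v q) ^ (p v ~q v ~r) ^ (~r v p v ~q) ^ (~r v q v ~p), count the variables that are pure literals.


Check each variable for pure literal status:
p: mixed (not pure)
q: mixed (not pure)
r: mixed (not pure)
Pure literal count = 0

0


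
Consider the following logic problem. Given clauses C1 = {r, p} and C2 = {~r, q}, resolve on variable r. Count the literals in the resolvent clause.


Remove r from C1 and ~r from C2.
C1 remainder: {p}
C2 remainder: {q}
Union (resolvent): {p, q}
Resolvent has 2 literal(s).

2


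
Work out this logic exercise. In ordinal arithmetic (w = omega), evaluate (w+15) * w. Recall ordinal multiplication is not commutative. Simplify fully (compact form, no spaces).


Compute (w+15) * w.
Ordinal * is associative and left-distributive over +, but NOT commutative; for finite n>1, n*w = w but w*n stays w*n.
(w+15) * w = sup{(w+15)*k : k<w} = sup{w*k+15} = w^2 (the +15 tail is absorbed in the limit).
Result = w^2

w^2


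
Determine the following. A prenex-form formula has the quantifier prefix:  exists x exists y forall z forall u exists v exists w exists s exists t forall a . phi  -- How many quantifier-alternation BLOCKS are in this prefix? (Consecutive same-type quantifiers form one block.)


Quantifier-type sequence: E E A A E E E E A  (A=forall, E=exists)
Group into maximal same-type runs:
  Ex2 | Ax2 | Ex4 | Ax1
Number of blocks = 4

4


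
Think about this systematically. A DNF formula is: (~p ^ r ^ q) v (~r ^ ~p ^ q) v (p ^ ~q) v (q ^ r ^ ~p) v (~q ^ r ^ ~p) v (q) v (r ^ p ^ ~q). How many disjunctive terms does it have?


A DNF formula is a disjunction of terms (conjunctions).
Terms are separated by v.
Counting the disjuncts: 7 terms.

7


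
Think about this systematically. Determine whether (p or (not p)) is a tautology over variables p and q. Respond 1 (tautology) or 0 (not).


Check all 4 assignments:
p=0, q=0: 1
p=0, q=1: 1
p=1, q=0: 1
p=1, q=1: 1
Satisfying count = 4/4.
Tautology iff count = 4: yes.

1


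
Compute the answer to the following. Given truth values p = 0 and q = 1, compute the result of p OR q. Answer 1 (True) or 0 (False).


p = 0, q = 1
Operation: p OR q
Evaluate: 0 OR 1 = 1

1


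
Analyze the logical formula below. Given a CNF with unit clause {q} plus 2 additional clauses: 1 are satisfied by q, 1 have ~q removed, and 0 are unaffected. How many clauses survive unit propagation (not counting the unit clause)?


Satisfied (removed): 1
Shortened (remain): 1
Unchanged (remain): 0
Remaining = 1 + 0 = 1

1


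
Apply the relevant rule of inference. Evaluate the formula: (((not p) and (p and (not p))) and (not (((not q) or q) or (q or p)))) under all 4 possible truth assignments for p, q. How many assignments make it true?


Check all 4 assignments:
p=0, q=0: 0
p=0, q=1: 0
p=1, q=0: 0
p=1, q=1: 0
Count of True = 0

0


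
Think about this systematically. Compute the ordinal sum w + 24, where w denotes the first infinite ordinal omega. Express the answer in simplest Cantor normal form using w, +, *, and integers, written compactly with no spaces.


Compute w + 24.
Ordinal + is associative but NOT commutative; for finite n>0, n + w = w but w + n stays w+n.
w + 24 is already in normal form (a successor ordinal beyond w).
Result = w+24

w+24


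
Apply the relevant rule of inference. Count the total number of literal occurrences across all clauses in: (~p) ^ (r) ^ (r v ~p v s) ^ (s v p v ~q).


Counting literals in each clause:
Clause 1: 1 literal(s)
Clause 2: 1 literal(s)
Clause 3: 3 literal(s)
Clause 4: 3 literal(s)
Total = 8

8


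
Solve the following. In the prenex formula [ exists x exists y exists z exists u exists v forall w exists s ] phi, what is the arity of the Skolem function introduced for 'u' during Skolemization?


Quantifier prefix: exists x exists y exists z exists u exists v forall w exists s
'u' is existentially quantified at position 4.
No universal quantifiers precede it.
Skolem function arity = 0 (a Skolem constant)

0


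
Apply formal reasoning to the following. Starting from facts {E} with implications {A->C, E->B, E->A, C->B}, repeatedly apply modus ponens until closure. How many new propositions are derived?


Initial facts: {E}
Apply modus ponens to closure:
  E and E->B  =>  B
  E and E->A  =>  A
  A and A->C  =>  C
Final known: {A, B, C, E}
New propositions: {A, B, C}
Count = 3

3


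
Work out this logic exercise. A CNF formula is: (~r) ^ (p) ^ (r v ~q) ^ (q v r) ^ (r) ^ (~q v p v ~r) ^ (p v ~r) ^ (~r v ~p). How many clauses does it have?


A CNF formula is a conjunction of clauses.
Clauses are separated by ^.
Counting the conjuncts: 8 clauses.

8


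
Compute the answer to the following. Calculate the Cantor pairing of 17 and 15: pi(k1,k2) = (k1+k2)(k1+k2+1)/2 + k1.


k1 + k2 = 32
(k1+k2)(k1+k2+1)/2 = 32 * 33 / 2 = 528
pi = 528 + 17 = 545

545


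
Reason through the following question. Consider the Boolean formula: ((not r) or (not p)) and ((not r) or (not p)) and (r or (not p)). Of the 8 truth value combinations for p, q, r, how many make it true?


Evaluate all 8 assignments for p, q, r:
p=0, q=0, r=0: 1
p=0, q=0, r=1: 1
p=0, q=1, r=0: 1
p=0, q=1, r=1: 1
p=1, q=0, r=0: 0
p=1, q=0, r=1: 0
p=1, q=1, r=0: 0
p=1, q=1, r=1: 0
Satisfying count = 4

4


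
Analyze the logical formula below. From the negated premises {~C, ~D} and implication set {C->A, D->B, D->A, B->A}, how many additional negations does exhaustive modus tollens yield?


Initial negated facts: {~C, ~D}
Apply modus tollens to closure:
  (no implication fires)
Final negated: {~C, ~D}
New negations: {(none)}
Count = 0

0


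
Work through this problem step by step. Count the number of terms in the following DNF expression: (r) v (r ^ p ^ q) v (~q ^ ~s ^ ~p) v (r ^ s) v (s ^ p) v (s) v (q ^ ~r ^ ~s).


A DNF formula is a disjunction of terms (conjunctions).
Terms are separated by v.
Counting the disjuncts: 7 terms.

7


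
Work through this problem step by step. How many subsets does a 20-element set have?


The power set of a set with n elements has 2^n elements.
|P(S)| = 2^20 = 1048576

1048576


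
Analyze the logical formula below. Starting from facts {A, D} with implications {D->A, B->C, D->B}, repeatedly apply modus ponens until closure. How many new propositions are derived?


Initial facts: {A, D}
Apply modus ponens to closure:
  D and D->B  =>  B
  B and B->C  =>  C
Final known: {A, B, C, D}
New propositions: {B, C}
Count = 2

2


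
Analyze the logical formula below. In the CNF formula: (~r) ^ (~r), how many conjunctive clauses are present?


A CNF formula is a conjunction of clauses.
Clauses are separated by ^.
Counting the conjuncts: 2 clauses.

2


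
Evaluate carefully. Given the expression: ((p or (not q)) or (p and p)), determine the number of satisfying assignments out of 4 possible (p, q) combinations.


Check all 4 assignments:
p=0, q=0: 1
p=0, q=1: 0
p=1, q=0: 1
p=1, q=1: 1
Count of True = 3

3


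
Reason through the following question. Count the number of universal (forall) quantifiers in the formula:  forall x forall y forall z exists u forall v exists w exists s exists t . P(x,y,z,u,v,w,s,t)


Quantifier prefix: forall x forall y forall z exists u forall v exists w exists s exists t
Mark each quantifier type:
  U U U E U E E E
Universal count = 4, Existential count = 4
Asked for universal (forall) quantifiers: 4

4


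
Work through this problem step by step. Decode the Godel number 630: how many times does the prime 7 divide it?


Factorize 630 by dividing by 7 repeatedly.
Division steps: 7 divides 630 exactly 1 time(s).
Exponent of 7 = 1

1


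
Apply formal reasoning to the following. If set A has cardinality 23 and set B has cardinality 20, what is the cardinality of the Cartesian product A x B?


The Cartesian product A x B contains all ordered pairs (a, b).
|A x B| = |A| * |B| = 23 * 20 = 460

460


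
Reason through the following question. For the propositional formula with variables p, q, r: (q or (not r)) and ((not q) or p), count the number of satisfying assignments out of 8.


Evaluate all 8 assignments for p, q, r:
p=0, q=0, r=0: 1
p=0, q=0, r=1: 0
p=0, q=1, r=0: 0
p=0, q=1, r=1: 0
p=1, q=0, r=0: 1
p=1, q=0, r=1: 0
p=1, q=1, r=0: 1
p=1, q=1, r=1: 1
Satisfying count = 4

4


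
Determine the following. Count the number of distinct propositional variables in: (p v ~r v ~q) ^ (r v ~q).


Identify each variable that appears in the formula.
Variables found: p, q, r
Count = 3

3


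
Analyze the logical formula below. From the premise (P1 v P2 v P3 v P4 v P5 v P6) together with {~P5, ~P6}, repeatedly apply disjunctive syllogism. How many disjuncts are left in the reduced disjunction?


Original disjuncts (6): P1, P2, P3, P4, P5, P6
Negated (eliminate): ~P5, ~P6
Remaining disjuncts: P1, P2, P3, P4
Count = 6 - 2 = 4

4


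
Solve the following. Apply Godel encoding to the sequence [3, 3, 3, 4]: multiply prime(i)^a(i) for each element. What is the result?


Encode each element as an exponent of the corresponding prime:
  2^3 = 8
  3^3 = 27
  5^3 = 125
  7^4 = 2401
Product = 8 * 27 * 125 * 2401 = 64827000

64827000


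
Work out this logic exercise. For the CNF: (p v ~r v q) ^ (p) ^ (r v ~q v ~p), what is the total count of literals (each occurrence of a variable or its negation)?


Counting literals in each clause:
Clause 1: 3 literal(s)
Clause 2: 1 literal(s)
Clause 3: 3 literal(s)
Total = 7

7


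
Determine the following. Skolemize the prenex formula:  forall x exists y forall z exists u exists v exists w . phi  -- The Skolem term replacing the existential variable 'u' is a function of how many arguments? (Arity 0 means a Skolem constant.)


Quantifier prefix: forall x exists y forall z exists u exists v exists w
'u' is existentially quantified at position 4.
Universal variables preceding it: x, z
Skolem function arity = 2

2


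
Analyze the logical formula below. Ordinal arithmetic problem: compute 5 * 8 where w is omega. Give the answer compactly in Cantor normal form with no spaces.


Compute 5 * 8.
Ordinal * is associative and left-distributive over +, but NOT commutative; for finite n>1, n*w = w but w*n stays w*n.
Both finite; ordinal * agrees with natural *: 5 * 8 = 40.
Result = 40

40


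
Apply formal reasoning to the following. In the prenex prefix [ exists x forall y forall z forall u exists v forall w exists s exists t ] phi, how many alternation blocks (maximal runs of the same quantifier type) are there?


Quantifier-type sequence: E A A A E A E E  (A=forall, E=exists)
Group into maximal same-type runs:
  Ex1 | Ax3 | Ex1 | Ax1 | Ex2
Number of blocks = 5

5


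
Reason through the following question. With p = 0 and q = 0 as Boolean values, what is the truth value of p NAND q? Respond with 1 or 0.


p = 0, q = 0
Operation: p NAND q
Evaluate: 0 NAND 0 = 1

1


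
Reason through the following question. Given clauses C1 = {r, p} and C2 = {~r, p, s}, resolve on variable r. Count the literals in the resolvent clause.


Remove r from C1 and ~r from C2.
C1 remainder: {p}
C2 remainder: {p, s}
Union (resolvent): {p, s}
Resolvent has 2 literal(s).

2


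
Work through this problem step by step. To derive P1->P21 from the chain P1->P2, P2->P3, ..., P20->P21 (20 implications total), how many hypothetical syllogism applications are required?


With 20 implications in a chain connecting 21 propositions:
P1->P2, P2->P3, ..., P20->P21
Steps needed = (number of implications) - 1 = 20 - 1 = 19

19


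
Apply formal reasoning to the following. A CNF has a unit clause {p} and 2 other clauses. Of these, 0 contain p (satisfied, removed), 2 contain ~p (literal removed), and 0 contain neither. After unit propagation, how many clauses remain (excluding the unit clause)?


Satisfied (removed): 0
Shortened (remain): 2
Unchanged (remain): 0
Remaining = 2 + 0 = 2

2


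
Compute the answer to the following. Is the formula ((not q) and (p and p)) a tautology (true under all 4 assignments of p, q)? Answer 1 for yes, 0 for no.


Check all 4 assignments:
p=0, q=0: 0
p=0, q=1: 0
p=1, q=0: 1
p=1, q=1: 0
Satisfying count = 1/4.
Tautology iff count = 4: no.

0


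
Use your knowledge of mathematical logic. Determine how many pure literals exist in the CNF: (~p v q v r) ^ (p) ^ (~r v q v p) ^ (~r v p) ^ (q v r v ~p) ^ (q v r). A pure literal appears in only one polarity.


Check each variable for pure literal status:
p: mixed (not pure)
q: pure positive
r: mixed (not pure)
Pure literal count = 1

1


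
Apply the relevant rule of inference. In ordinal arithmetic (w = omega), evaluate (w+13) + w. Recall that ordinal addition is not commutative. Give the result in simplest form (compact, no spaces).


Compute (w+13) + w.
Ordinal + is associative but NOT commutative; for finite n>0, n + w = w but w + n stays w+n.
(w+13) + w = w + (13+w) = w + w = w*2 (the finite tail 13 is absorbed by the right w).
Result = w*2

w*2


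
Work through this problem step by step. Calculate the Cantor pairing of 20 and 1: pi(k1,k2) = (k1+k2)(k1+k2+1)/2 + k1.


k1 + k2 = 21
(k1+k2)(k1+k2+1)/2 = 21 * 22 / 2 = 231
pi = 231 + 20 = 251

251


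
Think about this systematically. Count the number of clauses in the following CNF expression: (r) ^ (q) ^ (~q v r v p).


A CNF formula is a conjunction of clauses.
Clauses are separated by ^.
Counting the conjuncts: 3 clauses.

3


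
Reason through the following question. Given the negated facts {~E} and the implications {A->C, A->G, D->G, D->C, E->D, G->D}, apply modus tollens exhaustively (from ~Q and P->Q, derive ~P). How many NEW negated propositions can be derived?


Initial negated facts: {~E}
Apply modus tollens to closure:
  (no implication fires)
Final negated: {~E}
New negations: {(none)}
Count = 0

0


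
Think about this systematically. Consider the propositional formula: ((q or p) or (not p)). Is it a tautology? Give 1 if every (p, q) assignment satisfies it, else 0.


Check all 4 assignments:
p=0, q=0: 1
p=0, q=1: 1
p=1, q=0: 1
p=1, q=1: 1
Satisfying count = 4/4.
Tautology iff count = 4: yes.

1


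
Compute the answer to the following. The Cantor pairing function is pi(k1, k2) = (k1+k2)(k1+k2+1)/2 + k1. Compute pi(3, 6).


k1 + k2 = 9
(k1+k2)(k1+k2+1)/2 = 9 * 10 / 2 = 45
pi = 45 + 3 = 48

48


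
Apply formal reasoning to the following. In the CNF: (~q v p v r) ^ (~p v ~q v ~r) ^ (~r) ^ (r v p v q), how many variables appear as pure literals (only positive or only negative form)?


Check each variable for pure literal status:
p: mixed (not pure)
q: mixed (not pure)
r: mixed (not pure)
Pure literal count = 0

0


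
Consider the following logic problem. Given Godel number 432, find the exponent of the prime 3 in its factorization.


Factorize 432 by dividing by 3 repeatedly.
Division steps: 3 divides 432 exactly 3 time(s).
Exponent of 3 = 3

3


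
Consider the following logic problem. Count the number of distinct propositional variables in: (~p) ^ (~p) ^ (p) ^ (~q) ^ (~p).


Identify each variable that appears in the formula.
Variables found: p, q
Count = 2

2


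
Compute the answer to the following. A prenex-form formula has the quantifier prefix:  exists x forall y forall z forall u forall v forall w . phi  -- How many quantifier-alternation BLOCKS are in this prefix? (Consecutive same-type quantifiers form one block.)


Quantifier-type sequence: E A A A A A  (A=forall, E=exists)
Group into maximal same-type runs:
  Ex1 | Ax5
Number of blocks = 2

2


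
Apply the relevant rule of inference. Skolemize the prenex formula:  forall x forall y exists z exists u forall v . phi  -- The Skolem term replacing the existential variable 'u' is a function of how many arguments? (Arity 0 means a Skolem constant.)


Quantifier prefix: forall x forall y exists z exists u forall v
'u' is existentially quantified at position 4.
Universal variables preceding it: x, y
Skolem function arity = 2

2


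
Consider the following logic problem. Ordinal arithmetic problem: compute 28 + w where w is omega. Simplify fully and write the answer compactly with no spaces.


Compute 28 + w.
Ordinal + is associative but NOT commutative; for finite n>0, n + w = w but w + n stays w+n.
Any finite left addend is absorbed by w on the right: 28 + w = w.
Result = w

w


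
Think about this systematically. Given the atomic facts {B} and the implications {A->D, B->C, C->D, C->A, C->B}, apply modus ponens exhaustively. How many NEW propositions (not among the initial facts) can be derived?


Initial facts: {B}
Apply modus ponens to closure:
  B and B->C  =>  C
  C and C->D  =>  D
  C and C->A  =>  A
Final known: {A, B, C, D}
New propositions: {A, C, D}
Count = 3

3


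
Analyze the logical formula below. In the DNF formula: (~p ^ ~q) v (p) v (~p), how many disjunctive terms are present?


A DNF formula is a disjunction of terms (conjunctions).
Terms are separated by v.
Counting the disjuncts: 3 terms.

3


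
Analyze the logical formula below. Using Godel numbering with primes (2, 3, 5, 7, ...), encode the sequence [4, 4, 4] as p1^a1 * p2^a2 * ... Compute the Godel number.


Encode each element as an exponent of the corresponding prime:
  2^4 = 16
  3^4 = 81
  5^4 = 625
Product = 16 * 81 * 625 = 810000

810000


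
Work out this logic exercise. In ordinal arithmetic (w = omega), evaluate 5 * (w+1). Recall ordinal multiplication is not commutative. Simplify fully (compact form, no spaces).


Compute 5 * (w+1).
Ordinal * is associative and left-distributive over +, but NOT commutative; for finite n>1, n*w = w but w*n stays w*n.
By left-distributivity: 5 * (w+1) = 5*w + 5*1 = w + 5 = w+5.
Result = w+5

w+5


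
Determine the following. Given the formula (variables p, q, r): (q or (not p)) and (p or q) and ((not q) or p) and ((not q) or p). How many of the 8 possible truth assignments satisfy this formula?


Evaluate all 8 assignments for p, q, r:
p=0, q=0, r=0: 0
p=0, q=0, r=1: 0
p=0, q=1, r=0: 0
p=0, q=1, r=1: 0
p=1, q=0, r=0: 0
p=1, q=0, r=1: 0
p=1, q=1, r=0: 1
p=1, q=1, r=1: 1
Satisfying count = 2

2


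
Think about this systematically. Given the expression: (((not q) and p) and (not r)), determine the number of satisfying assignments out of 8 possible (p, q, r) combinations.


Check all 8 assignments:
p=0, q=0, r=0: 0
p=0, q=0, r=1: 0
p=0, q=1, r=0: 0
p=0, q=1, r=1: 0
p=1, q=0, r=0: 1
p=1, q=0, r=1: 0
p=1, q=1, r=0: 0
p=1, q=1, r=1: 0
Count of True = 1

1


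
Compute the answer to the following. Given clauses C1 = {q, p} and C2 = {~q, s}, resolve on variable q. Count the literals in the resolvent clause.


Remove q from C1 and ~q from C2.
C1 remainder: {p}
C2 remainder: {s}
Union (resolvent): {p, s}
Resolvent has 2 literal(s).

2


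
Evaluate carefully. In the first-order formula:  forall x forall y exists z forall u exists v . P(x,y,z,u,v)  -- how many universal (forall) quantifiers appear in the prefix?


Quantifier prefix: forall x forall y exists z forall u exists v
Mark each quantifier type:
  U U E U E
Universal count = 3, Existential count = 2
Asked for universal (forall) quantifiers: 3

3


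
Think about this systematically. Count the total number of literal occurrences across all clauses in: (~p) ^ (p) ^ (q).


Counting literals in each clause:
Clause 1: 1 literal(s)
Clause 2: 1 literal(s)
Clause 3: 1 literal(s)
Total = 3

3


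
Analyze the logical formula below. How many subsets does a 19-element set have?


The power set of a set with n elements has 2^n elements.
|P(S)| = 2^19 = 524288

524288


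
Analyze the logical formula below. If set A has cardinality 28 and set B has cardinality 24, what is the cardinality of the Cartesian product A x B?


The Cartesian product A x B contains all ordered pairs (a, b).
|A x B| = |A| * |B| = 28 * 24 = 672

672


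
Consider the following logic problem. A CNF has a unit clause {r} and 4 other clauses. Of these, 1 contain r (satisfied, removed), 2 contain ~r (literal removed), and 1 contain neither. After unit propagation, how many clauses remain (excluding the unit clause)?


Satisfied (removed): 1
Shortened (remain): 2
Unchanged (remain): 1
Remaining = 2 + 1 = 3

3


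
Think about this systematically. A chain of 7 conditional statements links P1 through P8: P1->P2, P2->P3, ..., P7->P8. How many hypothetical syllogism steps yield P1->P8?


With 7 implications in a chain connecting 8 propositions:
P1->P2, P2->P3, ..., P7->P8
Steps needed = (number of implications) - 1 = 7 - 1 = 6

6


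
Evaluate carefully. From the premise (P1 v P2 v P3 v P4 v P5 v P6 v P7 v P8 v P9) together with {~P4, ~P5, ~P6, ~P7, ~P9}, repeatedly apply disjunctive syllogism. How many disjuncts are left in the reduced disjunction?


Original disjuncts (9): P1, P2, P3, P4, P5, P6, P7, P8, P9
Negated (eliminate): ~P4, ~P5, ~P6, ~P7, ~P9
Remaining disjuncts: P1, P2, P3, P8
Count = 9 - 5 = 4

4


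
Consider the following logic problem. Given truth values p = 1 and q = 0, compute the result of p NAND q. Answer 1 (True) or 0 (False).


p = 1, q = 0
Operation: p NAND q
Evaluate: 1 NAND 0 = 1

1


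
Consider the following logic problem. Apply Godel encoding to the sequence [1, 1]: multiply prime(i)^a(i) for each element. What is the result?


Encode each element as an exponent of the corresponding prime:
  2^1 = 2
  3^1 = 3
Product = 2 * 3 = 6

6


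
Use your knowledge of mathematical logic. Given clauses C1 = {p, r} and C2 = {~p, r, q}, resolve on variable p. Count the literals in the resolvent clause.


Remove p from C1 and ~p from C2.
C1 remainder: {r}
C2 remainder: {r, q}
Union (resolvent): {q, r}
Resolvent has 2 literal(s).

2


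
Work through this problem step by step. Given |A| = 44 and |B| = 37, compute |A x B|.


The Cartesian product A x B contains all ordered pairs (a, b).
|A x B| = |A| * |B| = 44 * 37 = 1628

1628


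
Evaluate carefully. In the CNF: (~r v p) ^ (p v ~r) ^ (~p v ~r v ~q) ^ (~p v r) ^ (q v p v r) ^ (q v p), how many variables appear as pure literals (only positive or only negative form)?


Check each variable for pure literal status:
p: mixed (not pure)
q: mixed (not pure)
r: mixed (not pure)
Pure literal count = 0

0


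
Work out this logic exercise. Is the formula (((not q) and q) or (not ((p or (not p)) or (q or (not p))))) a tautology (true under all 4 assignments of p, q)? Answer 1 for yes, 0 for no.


Check all 4 assignments:
p=0, q=0: 0
p=0, q=1: 0
p=1, q=0: 0
p=1, q=1: 0
Satisfying count = 0/4.
Tautology iff count = 4: no.

0


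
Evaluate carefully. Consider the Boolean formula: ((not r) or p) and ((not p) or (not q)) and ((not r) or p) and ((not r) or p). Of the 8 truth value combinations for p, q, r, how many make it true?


Evaluate all 8 assignments for p, q, r:
p=0, q=0, r=0: 1
p=0, q=0, r=1: 0
p=0, q=1, r=0: 1
p=0, q=1, r=1: 0
p=1, q=0, r=0: 1
p=1, q=0, r=1: 1
p=1, q=1, r=0: 0
p=1, q=1, r=1: 0
Satisfying count = 4

4


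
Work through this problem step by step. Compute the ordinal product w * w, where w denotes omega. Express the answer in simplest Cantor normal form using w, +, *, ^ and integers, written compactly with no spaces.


Compute w * w.
Ordinal * is associative and left-distributive over +, but NOT commutative; for finite n>1, n*w = w but w*n stays w*n.
w * w = w^2 by definition.
Result = w^2

w^2


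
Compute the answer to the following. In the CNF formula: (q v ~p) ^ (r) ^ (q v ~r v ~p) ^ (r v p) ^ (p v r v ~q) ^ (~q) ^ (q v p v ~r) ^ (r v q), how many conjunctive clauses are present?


A CNF formula is a conjunction of clauses.
Clauses are separated by ^.
Counting the conjuncts: 8 clauses.

8


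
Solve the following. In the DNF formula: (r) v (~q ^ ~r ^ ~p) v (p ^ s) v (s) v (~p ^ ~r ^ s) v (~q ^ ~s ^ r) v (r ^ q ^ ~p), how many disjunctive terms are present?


A DNF formula is a disjunction of terms (conjunctions).
Terms are separated by v.
Counting the disjuncts: 7 terms.

7


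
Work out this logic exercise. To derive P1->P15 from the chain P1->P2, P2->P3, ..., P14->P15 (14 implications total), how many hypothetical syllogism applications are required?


With 14 implications in a chain connecting 15 propositions:
P1->P2, P2->P3, ..., P14->P15
Steps needed = (number of implications) - 1 = 14 - 1 = 13

13


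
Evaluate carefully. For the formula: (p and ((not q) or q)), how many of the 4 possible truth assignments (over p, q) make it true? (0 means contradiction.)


Check all 4 assignments:
p=0, q=0: 0
p=0, q=1: 0
p=1, q=0: 1
p=1, q=1: 1
Count of True = 2

2


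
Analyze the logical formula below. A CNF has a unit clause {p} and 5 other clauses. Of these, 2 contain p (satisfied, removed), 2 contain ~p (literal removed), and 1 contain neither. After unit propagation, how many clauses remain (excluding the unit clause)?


Satisfied (removed): 2
Shortened (remain): 2
Unchanged (remain): 1
Remaining = 2 + 1 = 3

3


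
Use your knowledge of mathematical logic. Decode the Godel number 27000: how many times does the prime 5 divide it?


Factorize 27000 by dividing by 5 repeatedly.
Division steps: 5 divides 27000 exactly 3 time(s).
Exponent of 5 = 3

3
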